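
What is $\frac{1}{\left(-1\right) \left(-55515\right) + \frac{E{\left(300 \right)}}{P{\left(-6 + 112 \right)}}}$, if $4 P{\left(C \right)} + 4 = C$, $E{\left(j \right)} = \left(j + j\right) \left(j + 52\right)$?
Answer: $\frac{17}{1084555} \approx 1.5675 \cdot 10^{-5}$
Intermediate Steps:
$E{\left(j \right)} = 2 j \left(52 + j\right)$
$P{\left(C \right)} = -1 + \frac{C}{4}$
$\frac{1}{\left(-1\right) \left(-55515\right) + \frac{E{\left(300 \right)}}{P{\left(-6 + 112 \right)}}} = \frac{1}{\left(-1\right) \left(-55515\right) + \frac{2 \cdot 300 \left(52 + 300\right)}{-1 + \frac{-6 + 112}{4}}} = \frac{1}{55515 + \frac{2 \cdot 300 \cdot 352}{-1 + \frac{1}{4} \cdot 106}} = \frac{1}{55515 + \frac{211200}{-1 + \frac{53}{2}}} = \frac{1}{55515 + \frac{211200}{\frac{51}{2}}} = \frac{1}{55515 + 211200 \cdot \frac{2}{51}} = \frac{1}{55515 + \frac{140800}{17}} = \frac{1}{\frac{1084555}{17}} = \frac{17}{1084555}$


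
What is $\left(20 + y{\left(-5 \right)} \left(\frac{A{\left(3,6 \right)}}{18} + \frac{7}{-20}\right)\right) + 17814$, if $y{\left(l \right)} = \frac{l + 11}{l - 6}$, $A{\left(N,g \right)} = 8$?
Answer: $\frac{5885203}{330} \approx 17834.0$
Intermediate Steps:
$y{\left(l \right)} = \frac{11 + l}{-6 + l}$
$\left(20 + y{\left(-5 \right)} \left(\frac{A{\left(3,6 \right)}}{18} + \frac{7}{-20}\right)\right) + 17814 = \left(20 + \frac{11 - 5}{-6 - 5} \left(\frac{8}{18} + \frac{7}{-20}\right)\right) + 17814 = \left(20 + \frac{1}{-11} \cdot 6 \left(8 \cdot \frac{1}{18} + 7 \left(- \frac{1}{20}\right)\right)\right) + 17814 = \left(20 + \left(- \frac{1}{11}\right) 6 \left(\frac{4}{9} - \frac{7}{20}\right)\right) + 17814 = \left(20 - \frac{17}{330}\right) + 17814 = \frac{6583}{330} + 17814 = \frac{5885203}{330}$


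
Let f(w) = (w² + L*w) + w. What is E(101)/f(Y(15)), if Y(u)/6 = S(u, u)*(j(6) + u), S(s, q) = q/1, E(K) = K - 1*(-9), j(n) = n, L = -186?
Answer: 1/29295 ≈ 3.4136e-5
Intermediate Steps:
E(K) = 9 + K (E(K) = K + 9 = 9 + K)
S(s, q) = q (S(s, q) = q*1 = q)
Y(u) = 6*u*(6 + u) (Y(u) = 6*(u*(6 + u)) = 6*u*(6 + u))
f(w) = w² - 185*w (f(w) = (w² - 186*w) + w = w² - 185*w)
E(101)/f(Y(15)) = (9 + 101)/(((6*15*(6 + 15))*(-185 + 6*15*(6 + 15)))) = 110/(((6*15*21)*(-185 + 6*15*21))) = 110/((1890*(-185 + 1890))) = 110/((1890*1705)) = 110/3222450 = 110*(1/3222450) = 1/29295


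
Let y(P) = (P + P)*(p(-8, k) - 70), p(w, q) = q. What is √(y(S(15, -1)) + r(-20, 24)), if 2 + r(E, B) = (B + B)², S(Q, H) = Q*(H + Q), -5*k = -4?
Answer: I*√26762 ≈ 163.59*I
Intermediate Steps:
k = ⅘ (k = -⅕*(-4) = ⅘ ≈ 0.80000)
r(E, B) = -2 + 4*B² (r(E, B) = -2 + (B + B)² = -2 + (2*B)² = -2 + 4*B²)
y(P) = -692*P/5 (y(P) = (P + P)*(⅘ - 70) = (2*P)*(-346/5) = -692*P/5)
√(y(S(15, -1)) + r(-20, 24)) = √(-2076*(-1 + 15) + (-2 + 4*24²)) = √(-2076*14 + (-2 + 4*576)) = √(-692/5*210 + (-2 + 2304)) = √(-29064 + 2302) = √(-26762) = I*√26762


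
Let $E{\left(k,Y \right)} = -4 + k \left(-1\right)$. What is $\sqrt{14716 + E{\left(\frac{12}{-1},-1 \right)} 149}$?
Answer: $2 \sqrt{3977} \approx 126.13$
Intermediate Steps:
$E{\left(k,Y \right)} = -4 - k$
$\sqrt{14716 + E{\left(\frac{12}{-1},-1 \right)} 149} = \sqrt{14716 + \left(-4 - \frac{12}{-1}\right) 149} = \sqrt{14716 + \left(-4 - 12 \left(-1\right)\right) 149} = \sqrt{14716 + \left(-4 - -12\right) 149} = \sqrt{14716 + \left(-4 + 12\right) 149} = \sqrt{14716 + 8 \cdot 149} = \sqrt{14716 + 1192} = \sqrt{15908} = 2 \sqrt{3977}$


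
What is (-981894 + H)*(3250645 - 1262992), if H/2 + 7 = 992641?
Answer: 1994359341222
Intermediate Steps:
H = 1985268 (H = -14 + 2*992641 = -14 + 1985282 = 1985268)
(-981894 + H)*(3250645 - 1262992) = (-981894 + 1985268)*(3250645 - 1262992) = 1003374*1987653 = 1994359341222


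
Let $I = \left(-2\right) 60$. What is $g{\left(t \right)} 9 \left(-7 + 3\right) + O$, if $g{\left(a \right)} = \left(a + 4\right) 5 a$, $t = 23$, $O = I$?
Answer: $-111900$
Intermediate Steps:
$I = -120$
$O = -120$
$g{\left(a \right)} = 5 a \left(4 + a\right)$ ($g{\left(a \right)} = \left(4 + a\right) 5 a = 5 a \left(4 + a\right)$)
$g{\left(t \right)} 9 \left(-7 + 3\right) + O = 5 \cdot 23 \left(4 + 23\right) 9 \left(-7 + 3\right) - 120 = 5 \cdot 23 \cdot 27 \cdot 9 \left(-4\right) - 120 = 3105 \left(-36\right) - 120 = -111780 - 120 = -111900$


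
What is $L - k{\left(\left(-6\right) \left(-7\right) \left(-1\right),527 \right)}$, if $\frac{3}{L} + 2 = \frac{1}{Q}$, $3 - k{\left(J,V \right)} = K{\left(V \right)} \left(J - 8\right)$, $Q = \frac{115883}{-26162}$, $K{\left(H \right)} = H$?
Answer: $- \frac{2265841411}{85976} \approx -26354.0$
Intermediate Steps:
$Q = - \frac{115883}{26162}$ ($Q = 115883 \left(- \frac{1}{26162}\right) = - \frac{115883}{26162} \approx -4.4294$)
$k{\left(J,V \right)} = 3 - V \left(-8 + J\right)$ ($k{\left(J,V \right)} = 3 - V \left(J - 8\right) = 3 - V \left(-8 + J\right)$)
$L = - \frac{115883}{85976}$ ($L = \frac{3}{-2 + \frac{1}{- \frac{115883}{26162}}} = \frac{3}{-2 - \frac{26162}{115883}} = \frac{3}{- \frac{257928}{115883}} = 3 \left(- \frac{115883}{257928}\right) = - \frac{115883}{85976} \approx -1.3479$)
$L - k{\left(\left(-6\right) \left(-7\right) \left(-1\right),527 \right)} = - \frac{115883}{85976} - \left(3 + 8 \cdot 527 - \left(-6\right) \left(-7\right) \left(-1\right) 527\right) = - \frac{115883}{85976} - \left(3 + 4216 - 42 \left(-1\right) 527\right) = - \frac{115883}{85976} - \left(3 + 4216 - \left(-42\right) 527\right) = - \frac{115883}{85976} - \left(3 + 4216 + 22134\right) = - \frac{115883}{85976} - 26353 = - \frac{2265841411}{85976}$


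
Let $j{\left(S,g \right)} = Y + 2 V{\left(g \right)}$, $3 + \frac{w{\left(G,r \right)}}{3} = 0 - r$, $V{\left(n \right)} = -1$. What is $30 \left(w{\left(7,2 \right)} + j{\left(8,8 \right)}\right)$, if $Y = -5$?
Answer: $-660$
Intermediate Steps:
$w{\left(G,r \right)} = -9 - 3 r$ ($w{\left(G,r \right)} = -9 + 3 \left(0 - r\right) = -9 + 3 \left(- r\right) = -9 - 3 r$)
$j{\left(S,g \right)} = -7$ ($j{\left(S,g \right)} = -5 + 2 \left(-1\right) = -5 - 2 = -7$)
$30 \left(w{\left(7,2 \right)} + j{\left(8,8 \right)}\right) = 30 \left(\left(-9 - 6\right) - 7\right) = 30 \left(-15 - 7\right) = 30 \left(-22\right) = -660$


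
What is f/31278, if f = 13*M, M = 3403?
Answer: 3403/2406 ≈ 1.4144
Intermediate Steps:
f = 44239 (f = 13*3403 = 44239)
f/31278 = 44239/31278 = 44239*(1/31278) = 3403/2406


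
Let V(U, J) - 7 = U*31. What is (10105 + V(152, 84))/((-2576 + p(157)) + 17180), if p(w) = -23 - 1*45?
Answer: 1853/1817 ≈ 1.0198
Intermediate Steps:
p(w) = -68 (p(w) = -23 - 45 = -68)
V(U, J) = 7 + 31*U (V(U, J) = 7 + U*31 = 7 + 31*U)
(10105 + V(152, 84))/((-2576 + p(157)) + 17180) = (10105 + (7 + 31*152))/((-2576 - 68) + 17180) = (10105 + (7 + 4712))/(-2644 + 17180) = (10105 + 4719)/14536 = 14824*(1/14536) = 1853/1817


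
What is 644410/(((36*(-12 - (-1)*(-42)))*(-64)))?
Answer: 322205/62208 ≈ 5.1795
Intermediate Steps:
644410/(((36*(-12 - (-1)*(-42)))*(-64))) = 644410/(((36*(-12 - 1*42))*(-64))) = 644410/(((36*(-12 - 42))*(-64))) = 644410/(((36*(-54))*(-64))) = 644410/((-1944*(-64))) = 644410/124416 = 644410*(1/124416) = 322205/62208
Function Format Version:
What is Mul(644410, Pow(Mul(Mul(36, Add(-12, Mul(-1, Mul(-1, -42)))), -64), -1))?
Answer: Rational(322205, 62208) ≈ 5.1795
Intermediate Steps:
Mul(644410, Pow(Mul(Mul(36, Add(-12, Mul(-1, Mul(-1, -42)))), -64), -1)) = Mul(644410, Pow(Mul(Mul(36, Add(-12, Mul(-1, 42))), -64), -1)) = Mul(644410, Pow(Mul(Mul(36, Add(-12, -42)), -64), -1)) = Mul(644410, Pow(Mul(Mul(36, -54), -64), -1)) = Mul(644410, Pow(Mul(-1944, -64), -1)) = Mul(644410, Pow(124416, -1)) = Mul(644410, Rational(1, 124416)) = Rational(322205, 62208)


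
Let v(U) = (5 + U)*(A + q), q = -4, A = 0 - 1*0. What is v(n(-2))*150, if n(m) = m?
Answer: -1800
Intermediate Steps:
A = 0 (A = 0 + 0 = 0)
v(U) = -20 - 4*U (v(U) = (5 + U)*(0 - 4) = (5 + U)*(-4) = -20 - 4*U)
v(n(-2))*150 = (-20 - 4*(-2))*150 = (-20 + 8)*150 = -12*150 = -1800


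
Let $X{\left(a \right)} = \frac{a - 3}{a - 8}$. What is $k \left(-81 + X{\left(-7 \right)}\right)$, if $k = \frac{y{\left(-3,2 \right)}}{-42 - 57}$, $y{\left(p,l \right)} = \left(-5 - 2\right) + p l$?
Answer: $- \frac{3133}{297} \approx -10.549$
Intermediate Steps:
$X{\left(a \right)} = \frac{-3 + a}{-8 + a}$
$y{\left(p,l \right)} = -7 + l p$
$k = \frac{13}{99}$ ($k = \frac{-7 + 2 \left(-3\right)}{-42 - 57} = \frac{-7 - 6}{-99} = \left(- \frac{1}{99}\right) \left(-13\right) = \frac{13}{99} \approx 0.13131$)
$k \left(-81 + X{\left(-7 \right)}\right) = \frac{13 \left(-81 + \frac{-3 - 7}{-8 - 7}\right)}{99} = \frac{13 \left(-81 + \frac{1}{-15} \left(-10\right)\right)}{99} = \frac{13 \left(-81 - - \frac{2}{3}\right)}{99} = \frac{13 \left(-81 + \frac{2}{3}\right)}{99} = \frac{13}{99} \left(- \frac{241}{3}\right) = - \frac{3133}{297}$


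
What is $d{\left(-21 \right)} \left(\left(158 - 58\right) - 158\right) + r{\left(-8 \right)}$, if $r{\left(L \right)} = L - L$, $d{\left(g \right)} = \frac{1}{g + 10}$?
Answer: $\frac{58}{11} \approx 5.2727$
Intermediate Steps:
$d{\left(g \right)} = \frac{1}{10 + g}$
$r{\left(L \right)} = 0$
$d{\left(-21 \right)} \left(\left(158 - 58\right) - 158\right) + r{\left(-8 \right)} = \frac{\left(158 - 58\right) - 158}{10 - 21} + 0 = \frac{100 - 158}{-11} + 0 = \left(- \frac{1}{11}\right) \left(-58\right) + 0 = \frac{58}{11} + 0 = \frac{58}{11}$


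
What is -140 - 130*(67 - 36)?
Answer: -4170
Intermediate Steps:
-140 - 130*(67 - 36) = -140 - 130*31 = -140 - 4030 = -4170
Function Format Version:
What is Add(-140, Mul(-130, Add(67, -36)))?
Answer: -4170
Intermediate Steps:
Add(-140, Mul(-130, Add(67, -36))) = Add(-140, Mul(-130, 31)) = Add(-140, -4030) = -4170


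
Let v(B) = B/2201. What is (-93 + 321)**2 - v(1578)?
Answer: 114415206/2201 ≈ 51983.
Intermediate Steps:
v(B) = B/2201 (v(B) = B*(1/2201) = B/2201)
(-93 + 321)**2 - v(1578) = (-93 + 321)**2 - 1578/2201 = 228**2 - 1*1578/2201 = 51984 - 1578/2201 = 114415206/2201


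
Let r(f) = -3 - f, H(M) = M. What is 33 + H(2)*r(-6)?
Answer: 39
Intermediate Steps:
33 + H(2)*r(-6) = 33 + 2*(-3 - 1*(-6)) = 33 + 2*(-3 + 6) = 33 + 2*3 = 33 + 6 = 39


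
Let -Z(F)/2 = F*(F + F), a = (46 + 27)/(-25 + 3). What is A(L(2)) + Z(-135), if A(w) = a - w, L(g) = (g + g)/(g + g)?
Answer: -1603895/22 ≈ -72904.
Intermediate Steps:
a = -73/22 (a = 73/(-22) = 73*(-1/22) = -73/22 ≈ -3.3182)
L(g) = 1 (L(g) = (2*g)/((2*g)) = (2*g)*(1/(2*g)) = 1)
Z(F) = -4*F**2 (Z(F) = -2*F*(F + F) = -2*F*2*F = -4*F**2)
A(w) = -73/22 - w
A(L(2)) + Z(-135) = (-73/22 - 1*1) - 4*(-135)**2 = (-73/22 - 1) - 4*18225 = -95/22 - 72900 = -1603895/22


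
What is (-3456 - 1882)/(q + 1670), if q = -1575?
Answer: -5338/95 ≈ -56.189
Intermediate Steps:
(-3456 - 1882)/(q + 1670) = (-3456 - 1882)/(-1575 + 1670) = -5338/95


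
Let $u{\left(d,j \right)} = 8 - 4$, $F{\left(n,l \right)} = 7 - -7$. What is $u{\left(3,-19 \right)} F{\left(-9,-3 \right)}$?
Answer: $56$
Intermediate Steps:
$F{\left(n,l \right)} = 14$ ($F{\left(n,l \right)} = 7 + 7 = 14$)
$u{\left(d,j \right)} = 4$
$u{\left(3,-19 \right)} F{\left(-9,-3 \right)} = 4 \cdot 14 = 56$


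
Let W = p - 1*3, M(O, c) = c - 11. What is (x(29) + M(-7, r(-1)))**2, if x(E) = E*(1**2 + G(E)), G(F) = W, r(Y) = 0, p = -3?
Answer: 24336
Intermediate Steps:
M(O, c) = -11 + c
W = -6 (W = -3 - 1*3 = -3 - 3 = -6)
G(F) = -6
x(E) = -5*E (x(E) = E*(1**2 - 6) = E*(1 - 6) = E*(-5) = -5*E)
(x(29) + M(-7, r(-1)))**2 = (-5*29 + (-11 + 0))**2 = (-145 - 11)**2 = (-156)**2 = 24336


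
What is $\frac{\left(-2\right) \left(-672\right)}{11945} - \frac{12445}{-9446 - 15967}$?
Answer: $\frac{182810597}{303558285} \approx 0.60223$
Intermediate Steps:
$\frac{\left(-2\right) \left(-672\right)}{11945} - \frac{12445}{-9446 - 15967} = 1344 \cdot \frac{1}{11945} - \frac{12445}{-25413} = \frac{1344}{11945} - - \frac{12445}{25413} = \frac{1344}{11945} + \frac{12445}{25413} = \frac{182810597}{303558285}$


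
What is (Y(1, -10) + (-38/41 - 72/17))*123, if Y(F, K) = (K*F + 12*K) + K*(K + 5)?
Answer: -178074/17 ≈ -10475.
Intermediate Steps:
Y(F, K) = 12*K + F*K + K*(5 + K) (Y(F, K) = (F*K + 12*K) + K*(5 + K) = (12*K + F*K) + K*(5 + K) = 12*K + F*K + K*(5 + K))
(Y(1, -10) + (-38/41 - 72/17))*123 = (-10*(17 + 1 - 10) + (-38/41 - 72/17))*123 = (-10*8 + (-38*1/41 - 72*1/17))*123 = (-80 + (-38/41 - 72/17))*123 = (-80 - 3598/697)*123 = -59358/697*123 = -178074/17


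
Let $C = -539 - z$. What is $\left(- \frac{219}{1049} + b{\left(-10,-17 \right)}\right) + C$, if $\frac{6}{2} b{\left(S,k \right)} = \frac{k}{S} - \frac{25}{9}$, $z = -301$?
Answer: $- \frac{67569623}{283230} \approx -238.57$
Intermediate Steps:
$b{\left(S,k \right)} = - \frac{25}{27} + \frac{k}{3 S}$ ($b{\left(S,k \right)} = \frac{\frac{k}{S} - \frac{25}{9}}{3} = \frac{- \frac{25}{9} + \frac{k}{S}}{3} = - \frac{25}{27} + \frac{k}{3 S}$)
$C = -238$ ($C = -539 - -301 = -539 + 301 = -238$)
$\left(- \frac{219}{1049} + b{\left(-10,-17 \right)}\right) + C = \left(- \frac{219}{1049} - \left(\frac{25}{27} + \frac{17}{3 \left(-10\right)}\right)\right) - 238 = \left(\left(-219\right) \frac{1}{1049} - \left(\frac{25}{27} + \frac{17}{3} \left(- \frac{1}{10}\right)\right)\right) - 238 = \left(- \frac{219}{1049} + \left(- \frac{25}{27} + \frac{17}{30}\right)\right) - 238 = \left(- \frac{219}{1049} - \frac{97}{270}\right) - 238 = - \frac{160883}{283230} - 238 = - \frac{67569623}{283230}$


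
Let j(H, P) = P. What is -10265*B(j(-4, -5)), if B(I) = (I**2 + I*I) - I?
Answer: -564575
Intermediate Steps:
B(I) = -I + 2*I**2 (B(I) = (I**2 + I**2) - I = 2*I**2 - I = -I + 2*I**2)
-10265*B(j(-4, -5)) = -(-51325)*(-1 + 2*(-5)) = -(-51325)*(-1 - 10) = -(-51325)*(-11) = -10265*55 = -564575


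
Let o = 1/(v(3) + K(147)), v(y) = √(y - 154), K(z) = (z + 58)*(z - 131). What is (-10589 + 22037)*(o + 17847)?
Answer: 2198106015360696/10758551 - 11448*I*√151/10758551 ≈ 2.0431e+8 - 0.013076*I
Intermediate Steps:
K(z) = (-131 + z)*(58 + z) (K(z) = (58 + z)*(-131 + z) = (-131 + z)*(58 + z))
v(y) = √(-154 + y)
o = 1/(3280 + I*√151) (o = 1/(√(-154 + 3) + (-7598 + 147² - 73*147)) = 1/(√(-151) + (-7598 + 21609 - 10731)) = 1/(I*√151 + 3280) = 1/(3280 + I*√151) ≈ 0.00030487 - 1.142e-6*I)
(-10589 + 22037)*(o + 17847) = (-10589 + 22037)*((3280/10758551 - I*√151/10758551) + 17847) = 11448*(192007862977/10758551 - I*√151/10758551) = 2198106015360696/10758551 - 11448*I*√151/10758551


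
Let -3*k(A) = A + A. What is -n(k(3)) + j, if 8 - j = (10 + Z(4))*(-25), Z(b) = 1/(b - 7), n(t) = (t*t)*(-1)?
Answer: 761/3 ≈ 253.67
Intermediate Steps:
k(A) = -2*A/3 (k(A) = -(A + A)/3 = -2*A/3)
n(t) = -t**2 (n(t) = t**2*(-1) = -t**2)
Z(b) = 1/(-7 + b)
j = 749/3 (j = 8 - (10 + 1/(-7 + 4))*(-25) = 8 - (10 + 1/(-3))*(-25) = 8 - (10 - 1/3)*(-25) = 8 - 29*(-25)/3 = 8 - 1*(-725/3) = 8 + 725/3 = 749/3 ≈ 249.67)
-n(k(3)) + j = -(-1)*(-2/3*3)**2 + 749/3 = -(-1)*(-2)**2 + 749/3 = -(-1)*4 + 749/3 = -1*(-4) + 749/3 = 4 + 749/3 = 761/3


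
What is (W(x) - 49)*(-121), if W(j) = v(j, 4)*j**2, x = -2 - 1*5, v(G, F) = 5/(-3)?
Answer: 47432/3 ≈ 15811.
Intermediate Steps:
v(G, F) = -5/3 (v(G, F) = 5*(-1/3) = -5/3)
x = -7 (x = -2 - 5 = -7)
W(j) = -5*j**2/3
(W(x) - 49)*(-121) = (-5/3*(-7)**2 - 49)*(-121) = (-5/3*49 - 49)*(-121) = (-245/3 - 49)*(-121) = -392/3*(-121) = 47432/3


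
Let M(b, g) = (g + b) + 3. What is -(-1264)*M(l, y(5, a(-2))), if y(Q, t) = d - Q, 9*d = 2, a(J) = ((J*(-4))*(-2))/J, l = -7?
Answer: -99856/9 ≈ -11095.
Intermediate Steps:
a(J) = 8 (a(J) = (-4*J*(-2))/J = (8*J)/J = 8)
d = 2/9 (d = (⅑)*2 = 2/9 ≈ 0.22222)
y(Q, t) = 2/9 - Q
M(b, g) = 3 + b + g (M(b, g) = (b + g) + 3 = 3 + b + g)
-(-1264)*M(l, y(5, a(-2))) = -(-1264)*(3 - 7 + (2/9 - 1*5)) = -(-1264)*(3 - 7 + (2/9 - 5)) = -(-1264)*(3 - 7 - 43/9) = -(-1264)*(-79)/9 = -1*99856/9 = -99856/9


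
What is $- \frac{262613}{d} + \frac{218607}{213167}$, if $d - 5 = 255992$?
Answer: $- \frac{17689192}{54570112499} \approx -0.00032416$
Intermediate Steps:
$d = 255997$ ($d = 5 + 255992 = 255997$)
$- \frac{262613}{d} + \frac{218607}{213167} = - \frac{262613}{255997} + \frac{218607}{213167} = - \frac{17689192}{54570112499}$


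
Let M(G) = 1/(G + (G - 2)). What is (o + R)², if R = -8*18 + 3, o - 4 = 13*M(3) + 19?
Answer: 210681/16 ≈ 13168.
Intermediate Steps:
M(G) = 1/(-2 + 2*G) (M(G) = 1/(G + (-2 + G)) = 1/(-2 + 2*G))
o = 105/4 (o = 4 + (13*(1/(2*(-1 + 3))) + 19) = 4 + (13*((½)/2) + 19) = 4 + (13*((½)*(½)) + 19) = 4 + (13*(¼) + 19) = 4 + (13/4 + 19) = 4 + 89/4 = 105/4 ≈ 26.250)
R = -141 (R = -144 + 3 = -141)
(o + R)² = (105/4 - 141)² = (-459/4)² = 210681/16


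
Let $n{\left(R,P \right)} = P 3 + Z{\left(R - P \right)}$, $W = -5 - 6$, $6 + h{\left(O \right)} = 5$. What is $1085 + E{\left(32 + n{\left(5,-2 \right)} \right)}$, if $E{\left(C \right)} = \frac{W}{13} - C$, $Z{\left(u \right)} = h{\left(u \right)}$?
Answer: $\frac{13769}{13} \approx 1059.2$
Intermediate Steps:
$h{\left(O \right)} = -1$ ($h{\left(O \right)} = -6 + 5 = -1$)
$Z{\left(u \right)} = -1$
$W = -11$ ($W = -5 - 6 = -11$)
$n{\left(R,P \right)} = -1 + 3 P$ ($n{\left(R,P \right)} = P 3 - 1 = 3 P - 1 = -1 + 3 P$)
$E{\left(C \right)} = - \frac{11}{13} - C$
$1085 + E{\left(32 + n{\left(5,-2 \right)} \right)} = 1085 - \left(\frac{414}{13} - 6\right) = 1085 - \frac{336}{13} = \frac{13769}{13}$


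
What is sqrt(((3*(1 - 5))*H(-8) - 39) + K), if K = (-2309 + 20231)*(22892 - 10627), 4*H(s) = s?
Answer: sqrt(219813315) ≈ 14826.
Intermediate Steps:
H(s) = s/4
K = 219813330 (K = 17922*12265 = 219813330)
sqrt(((3*(1 - 5))*H(-8) - 39) + K) = sqrt(((3*(1 - 5))*((1/4)*(-8)) - 39) + 219813330) = sqrt(((3*(-4))*(-2) - 39) + 219813330) = sqrt((-12*(-2) - 39) + 219813330) = sqrt((24 - 39) + 219813330) = sqrt(-15 + 219813330) = sqrt(219813315)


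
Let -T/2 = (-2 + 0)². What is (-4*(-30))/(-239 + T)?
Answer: -120/247 ≈ -0.48583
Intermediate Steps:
T = -8 (T = -2*(-2 + 0)² = -2*(-2)² = -2*4 = -8)
(-4*(-30))/(-239 + T) = (-4*(-30))/(-239 - 8) = 120/(-247) = -1/247*120 = -120/247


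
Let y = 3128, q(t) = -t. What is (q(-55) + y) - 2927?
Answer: 256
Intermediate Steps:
(q(-55) + y) - 2927 = (-1*(-55) + 3128) - 2927 = (55 + 3128) - 2927 = 3183 - 2927 = 256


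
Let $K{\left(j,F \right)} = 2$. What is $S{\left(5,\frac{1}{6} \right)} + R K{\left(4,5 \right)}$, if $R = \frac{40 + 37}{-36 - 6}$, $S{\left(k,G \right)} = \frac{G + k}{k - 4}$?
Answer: $\frac{3}{2} \approx 1.5$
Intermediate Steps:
$S{\left(k,G \right)} = \frac{G + k}{-4 + k}$
$R = - \frac{11}{6}$ ($R = \frac{77}{-42} = 77 \left(- \frac{1}{42}\right) = - \frac{11}{6} \approx -1.8333$)
$S{\left(5,\frac{1}{6} \right)} + R K{\left(4,5 \right)} = \frac{\frac{1}{6} + 5}{-4 + 5} - \frac{11}{3} = \frac{\frac{1}{6} + 5}{1} - \frac{11}{3} = 1 \cdot \frac{31}{6} - \frac{11}{3} = \frac{31}{6} - \frac{11}{3} = \frac{3}{2}$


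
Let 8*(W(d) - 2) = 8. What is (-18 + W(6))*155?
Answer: -2325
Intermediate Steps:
W(d) = 3 (W(d) = 2 + (⅛)*8 = 2 + 1 = 3)
(-18 + W(6))*155 = (-18 + 3)*155 = -15*155 = -2325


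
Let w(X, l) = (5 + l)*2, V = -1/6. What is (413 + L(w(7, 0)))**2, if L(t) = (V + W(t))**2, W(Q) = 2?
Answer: 224670121/1296 ≈ 1.7336e+5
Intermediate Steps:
V = -1/6 (V = -1*1/6 = -1/6 ≈ -0.16667)
w(X, l) = 10 + 2*l
L(t) = 121/36 (L(t) = (-1/6 + 2)**2 = (11/6)**2 = 121/36)
(413 + L(w(7, 0)))**2 = (413 + 121/36)**2 = (14989/36)**2 = 224670121/1296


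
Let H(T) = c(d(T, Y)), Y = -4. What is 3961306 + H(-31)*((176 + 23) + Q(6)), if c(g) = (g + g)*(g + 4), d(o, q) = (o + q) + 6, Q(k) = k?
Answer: 4258556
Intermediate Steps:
d(o, q) = 6 + o + q
c(g) = 2*g*(4 + g) (c(g) = (2*g)*(4 + g) = 2*g*(4 + g))
H(T) = 2*(2 + T)*(6 + T) (H(T) = 2*(6 + T - 4)*(4 + (6 + T - 4)) = 2*(2 + T)*(4 + (2 + T)) = 2*(2 + T)*(6 + T))
3961306 + H(-31)*((176 + 23) + Q(6)) = 3961306 + (2*(2 - 31)*(6 - 31))*((176 + 23) + 6) = 3961306 + (2*(-29)*(-25))*(199 + 6) = 3961306 + 1450*205 = 3961306 + 297250 = 4258556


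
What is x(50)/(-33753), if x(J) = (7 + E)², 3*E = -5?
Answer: -256/303777 ≈ -0.00084272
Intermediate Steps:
E = -5/3 (E = (⅓)*(-5) = -5/3 ≈ -1.6667)
x(J) = 256/9 (x(J) = (7 - 5/3)² = (16/3)² = 256/9)
x(50)/(-33753) = (256/9)/(-33753) = (256/9)*(-1/33753) = -256/303777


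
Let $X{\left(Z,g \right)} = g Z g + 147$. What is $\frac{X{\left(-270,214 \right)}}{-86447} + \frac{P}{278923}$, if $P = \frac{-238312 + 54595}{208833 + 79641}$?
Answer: $\frac{331631587829613849}{2318567136715798} \approx 143.03$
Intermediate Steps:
$P = - \frac{61239}{96158}$ ($P = - \frac{183717}{288474} = \left(-183717\right) \frac{1}{288474} = - \frac{61239}{96158} \approx -0.63686$)
$X{\left(Z,g \right)} = 147 + Z g^{2}$ ($X{\left(Z,g \right)} = Z g g + 147 = Z g^{2} + 147 = 147 + Z g^{2}$)
$\frac{X{\left(-270,214 \right)}}{-86447} + \frac{P}{278923} = \frac{147 - 270 \cdot 214^{2}}{-86447} - \frac{61239}{96158 \cdot 278923} = \left(147 - 12364920\right) \left(- \frac{1}{86447}\right) - \frac{61239}{26820677834} = \left(-12364773\right) \left(- \frac{1}{86447}\right) - \frac{61239}{26820677834} = \frac{12364773}{86447} - \frac{61239}{26820677834} = \frac{331631587829613849}{2318567136715798}$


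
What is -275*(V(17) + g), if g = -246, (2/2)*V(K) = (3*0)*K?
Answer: 67650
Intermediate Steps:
V(K) = 0 (V(K) = (3*0)*K = 0*K = 0)
-275*(V(17) + g) = -275*(0 - 246) = -275*(-246) = 67650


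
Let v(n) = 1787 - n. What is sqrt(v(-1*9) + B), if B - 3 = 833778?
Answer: sqrt(835577) ≈ 914.10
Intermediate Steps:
B = 833781 (B = 3 + 833778 = 833781)
sqrt(v(-1*9) + B) = sqrt((1787 - (-1)*9) + 833781) = sqrt((1787 - 1*(-9)) + 833781) = sqrt((1787 + 9) + 833781) = sqrt(1796 + 833781) = sqrt(835577)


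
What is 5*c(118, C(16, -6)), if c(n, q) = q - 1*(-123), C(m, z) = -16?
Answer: 535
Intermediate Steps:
c(n, q) = 123 + q (c(n, q) = q + 123 = 123 + q)
5*c(118, C(16, -6)) = 5*(123 - 16) = 5*107 = 535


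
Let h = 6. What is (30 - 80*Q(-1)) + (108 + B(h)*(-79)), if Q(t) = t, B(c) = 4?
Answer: -98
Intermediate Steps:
(30 - 80*Q(-1)) + (108 + B(h)*(-79)) = (30 - 80*(-1)) + (108 + 4*(-79)) = (30 + 80) + (108 - 316) = 110 - 208 = -98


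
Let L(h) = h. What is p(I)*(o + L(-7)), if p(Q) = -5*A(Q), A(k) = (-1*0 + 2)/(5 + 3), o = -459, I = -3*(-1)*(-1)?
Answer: 1165/2 ≈ 582.50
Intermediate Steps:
I = -3 (I = 3*(-1) = -3)
A(k) = 1/4 (A(k) = (0 + 2)/8 = 2*(1/8) = 1/4)
p(Q) = -5/4 (p(Q) = -5*1/4 = -5/4)
p(I)*(o + L(-7)) = -5*(-459 - 7)/4 = -5/4*(-466) = 1165/2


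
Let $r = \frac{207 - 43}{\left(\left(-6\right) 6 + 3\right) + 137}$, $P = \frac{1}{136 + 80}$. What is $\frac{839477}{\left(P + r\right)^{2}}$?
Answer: $\frac{6619161976128}{19722481} \approx 3.3562 \cdot 10^{5}$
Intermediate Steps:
$P = \frac{1}{216} \approx 0.0046296$
$r = \frac{41}{26}$ ($r = \frac{164}{\left(-36 + 3\right) + 137} = \frac{164}{-33 + 137} = \frac{164}{104} = 164 \cdot \frac{1}{104} = \frac{41}{26} \approx 1.5769$)
$\frac{839477}{\left(P + r\right)^{2}} = \frac{839477}{\left(\frac{1}{216} + \frac{41}{26}\right)^{2}} = \frac{839477}{\left(\frac{4441}{2808}\right)^{2}} = \frac{839477}{\frac{19722481}{7884864}} = 839477 \cdot \frac{7884864}{19722481} = \frac{6619161976128}{19722481}$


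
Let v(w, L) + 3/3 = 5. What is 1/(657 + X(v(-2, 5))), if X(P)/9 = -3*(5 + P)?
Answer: 1/414 ≈ 0.0024155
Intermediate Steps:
v(w, L) = 4 (v(w, L) = -1 + 5 = 4)
X(P) = -135 - 27*P (X(P) = 9*(-3*(5 + P)) = 9*(-15 - 3*P) = -135 - 27*P)
1/(657 + X(v(-2, 5))) = 1/(657 + (-135 - 27*4)) = 1/(657 + (-135 - 108)) = 1/(657 - 243) = 1/414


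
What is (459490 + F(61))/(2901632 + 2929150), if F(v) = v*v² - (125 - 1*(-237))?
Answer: 228703/1943594 ≈ 0.11767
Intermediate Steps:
F(v) = -362 + v³ (F(v) = v³ - (125 + 237) = v³ - 1*362 = v³ - 362 = -362 + v³)
(459490 + F(61))/(2901632 + 2929150) = (459490 + (-362 + 61³))/(2901632 + 2929150) = (459490 + (-362 + 226981))/5830782 = (459490 + 226619)*(1/5830782) = 686109*(1/5830782) = 228703/1943594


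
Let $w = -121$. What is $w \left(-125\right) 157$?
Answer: $2374625$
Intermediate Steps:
$w \left(-125\right) 157 = \left(-121\right) \left(-125\right) 157 = 15125 \cdot 157 = 2374625$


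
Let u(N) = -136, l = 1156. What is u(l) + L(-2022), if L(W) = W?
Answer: -2158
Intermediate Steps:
u(l) + L(-2022) = -136 - 2022 = -2158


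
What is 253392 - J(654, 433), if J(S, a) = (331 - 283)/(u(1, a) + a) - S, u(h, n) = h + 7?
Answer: 37344746/147 ≈ 2.5405e+5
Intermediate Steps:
u(h, n) = 7 + h
J(S, a) = -S + 48/(8 + a) (J(S, a) = (331 - 283)/((7 + 1) + a) - S = 48/(8 + a) - S = -S + 48/(8 + a))
253392 - J(654, 433) = 253392 - (48 - 8*654 - 1*654*433)/(8 + 433) = 253392 - (48 - 5232 - 283182)/441 = 253392 - (-288366)/441 = 253392 - 1*(-96122/147) = 253392 + 96122/147 = 37344746/147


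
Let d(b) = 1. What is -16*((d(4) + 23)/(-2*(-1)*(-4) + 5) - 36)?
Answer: 704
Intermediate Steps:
-16*((d(4) + 23)/(-2*(-1)*(-4) + 5) - 36) = -16*((1 + 23)/(-2*(-1)*(-4) + 5) - 36) = -16*(24/(2*(-4) + 5) - 36) = -16*(24/(-8 + 5) - 36) = -16*(24/(-3) - 36) = -16*(24*(-1/3) - 36) = -16*(-8 - 36) = -16*(-44) = 704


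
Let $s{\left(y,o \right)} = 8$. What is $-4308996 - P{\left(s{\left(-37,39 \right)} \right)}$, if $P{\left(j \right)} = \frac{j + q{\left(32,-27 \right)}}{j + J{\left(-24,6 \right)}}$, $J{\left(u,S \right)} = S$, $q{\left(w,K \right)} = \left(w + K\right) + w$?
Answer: $- \frac{60325989}{14} \approx -4.309 \cdot 10^{6}$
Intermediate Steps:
$q{\left(w,K \right)} = K + 2 w$ ($q{\left(w,K \right)} = \left(K + w\right) + w = K + 2 w$)
$P{\left(j \right)} = \frac{37 + j}{6 + j}$ ($P{\left(j \right)} = \frac{j + \left(-27 + 2 \cdot 32\right)}{j + 6} = \frac{j + \left(-27 + 64\right)}{6 + j} = \frac{j + 37}{6 + j} = \frac{37 + j}{6 + j}$)
$-4308996 - P{\left(s{\left(-37,39 \right)} \right)} = -4308996 - \frac{37 + 8}{6 + 8} = -4308996 - \frac{1}{14} \cdot 45 = -4308996 - \frac{45}{14} = - \frac{60325989}{14}$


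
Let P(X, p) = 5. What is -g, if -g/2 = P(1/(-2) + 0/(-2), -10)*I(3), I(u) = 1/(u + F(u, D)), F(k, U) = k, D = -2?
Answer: 5/3 ≈ 1.6667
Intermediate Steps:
I(u) = 1/(2*u) (I(u) = 1/(u + u) = 1/(2*u))
g = -5/3 (g = -10*(½)/3 = -10*(½)*(⅓) = -10/6 = -2*⅚ = -5/3 ≈ -1.6667)
-g = -1*(-5/3) = 5/3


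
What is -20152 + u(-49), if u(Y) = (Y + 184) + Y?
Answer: -20066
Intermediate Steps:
u(Y) = 184 + 2*Y (u(Y) = (184 + Y) + Y = 184 + 2*Y)
-20152 + u(-49) = -20152 + (184 + 2*(-49)) = -20152 + (184 - 98) = -20152 + 86 = -20066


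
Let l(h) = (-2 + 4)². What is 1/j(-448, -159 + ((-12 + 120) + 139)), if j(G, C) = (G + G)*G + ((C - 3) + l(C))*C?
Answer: 1/409240 ≈ 2.4436e-6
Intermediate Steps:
l(h) = 4 (l(h) = 2² = 4)
j(G, C) = 2*G² + C*(1 + C) (j(G, C) = (G + G)*G + ((C - 3) + 4)*C = (2*G)*G + ((-3 + C) + 4)*C = 2*G² + (1 + C)*C = 2*G² + C*(1 + C))
1/j(-448, -159 + ((-12 + 120) + 139)) = 1/((-159 + ((-12 + 120) + 139)) + (-159 + ((-12 + 120) + 139))² + 2*(-448)²) = 1/((-159 + (108 + 139)) + (-159 + (108 + 139))² + 2*200704) = 1/((-159 + 247) + (-159 + 247)² + 401408) = 1/(88 + 88² + 401408) = 1/(88 + 7744 + 401408) = 1/409240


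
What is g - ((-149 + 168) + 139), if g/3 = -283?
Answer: -1007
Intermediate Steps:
g = -849 (g = 3*(-283) = -849)
g - ((-149 + 168) + 139) = -849 - ((-149 + 168) + 139) = -849 - (19 + 139) = -849 - 1*158 = -849 - 158 = -1007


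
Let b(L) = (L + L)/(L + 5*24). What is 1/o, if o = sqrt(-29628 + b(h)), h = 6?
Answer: -I*sqrt(13065906)/622186 ≈ -0.0058096*I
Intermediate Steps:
b(L) = 2*L/(120 + L) (b(L) = (2*L)/(L + 120) = (2*L)/(120 + L) = 2*L/(120 + L))
o = I*sqrt(13065906)/21 (o = sqrt(-29628 + 2*6/(120 + 6)) = sqrt(-29628 + 2*6/126) = sqrt(-29628 + 2*6*(1/126)) = sqrt(-29628 + 2/21) = sqrt(-622186/21) = I*sqrt(13065906)/21 ≈ 172.13*I)
1/o = 1/(I*sqrt(13065906)/21) = -I*sqrt(13065906)/622186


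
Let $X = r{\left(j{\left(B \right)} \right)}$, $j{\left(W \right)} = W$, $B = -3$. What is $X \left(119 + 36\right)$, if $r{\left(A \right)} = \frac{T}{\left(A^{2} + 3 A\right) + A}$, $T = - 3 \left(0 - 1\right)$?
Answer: $-155$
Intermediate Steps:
$T = 3$ ($T = \left(-3\right) \left(-1\right) = 3$)
$r{\left(A \right)} = \frac{3}{A^{2} + 4 A}$ ($r{\left(A \right)} = \frac{3}{\left(A^{2} + 3 A\right) + A} = \frac{3}{A^{2} + 4 A}$)
$X = -1$ ($X = \frac{3}{\left(-3\right) \left(4 - 3\right)} = 3 \left(- \frac{1}{3}\right) 1^{-1} = 3 \left(- \frac{1}{3}\right) 1 = -1$)
$X \left(119 + 36\right) = - (119 + 36) = \left(-1\right) 155 = -155$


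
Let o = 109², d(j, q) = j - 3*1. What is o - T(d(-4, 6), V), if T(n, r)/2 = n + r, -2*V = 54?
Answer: 11949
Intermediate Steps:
V = -27 (V = -½*54 = -27)
d(j, q) = -3 + j (d(j, q) = j - 3 = -3 + j)
o = 11881
T(n, r) = 2*n + 2*r (T(n, r) = 2*(n + r) = 2*n + 2*r)
o - T(d(-4, 6), V) = 11881 - (2*(-3 - 4) + 2*(-27)) = 11881 - (2*(-7) - 54) = 11881 - (-14 - 54) = 11881 - 1*(-68) = 11881 + 68 = 11949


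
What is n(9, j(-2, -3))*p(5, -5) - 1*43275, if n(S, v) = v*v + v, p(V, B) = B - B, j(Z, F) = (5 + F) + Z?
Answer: -43275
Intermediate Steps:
j(Z, F) = 5 + F + Z
p(V, B) = 0
n(S, v) = v + v**2 (n(S, v) = v**2 + v = v + v**2)
n(9, j(-2, -3))*p(5, -5) - 1*43275 = ((5 - 3 - 2)*(1 + (5 - 3 - 2)))*0 - 1*43275 = (0*(1 + 0))*0 - 43275 = (0*1)*0 - 43275 = 0*0 - 43275 = 0 - 43275 = -43275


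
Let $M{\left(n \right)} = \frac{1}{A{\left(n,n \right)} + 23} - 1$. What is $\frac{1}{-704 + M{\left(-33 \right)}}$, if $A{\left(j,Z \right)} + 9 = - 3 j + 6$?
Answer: $- \frac{119}{83894} \approx -0.0014185$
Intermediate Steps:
$A{\left(j,Z \right)} = -3 - 3 j$ ($A{\left(j,Z \right)} = -9 - \left(-6 + 3 j\right) = -3 - 3 j$)
$M{\left(n \right)} = -1 + \frac{1}{20 - 3 n}$ ($M{\left(n \right)} = \frac{1}{\left(-3 - 3 n\right) + 23} - 1 = \frac{1}{20 - 3 n} - 1 = -1 + \frac{1}{20 - 3 n}$)
$\frac{1}{-704 + M{\left(-33 \right)}} = \frac{1}{-704 + \frac{19 - -99}{-20 + 3 \left(-33\right)}} = \frac{1}{-704 + \frac{19 + 99}{-20 - 99}} = \frac{1}{-704 + \frac{1}{-119} \cdot 118} = \frac{1}{-704 - \frac{118}{119}} = \frac{1}{- \frac{83894}{119}} = - \frac{119}{83894}$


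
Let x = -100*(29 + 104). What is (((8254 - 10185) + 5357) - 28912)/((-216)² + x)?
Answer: -12743/16678 ≈ -0.76406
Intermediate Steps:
x = -13300 (x = -100*133 = -13300)
(((8254 - 10185) + 5357) - 28912)/((-216)² + x) = (((8254 - 10185) + 5357) - 28912)/((-216)² - 13300) = ((-1931 + 5357) - 28912)/(46656 - 13300) = (3426 - 28912)/33356 = -25486*1/33356 = -12743/16678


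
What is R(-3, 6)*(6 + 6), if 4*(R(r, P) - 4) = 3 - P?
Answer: 39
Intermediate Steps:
R(r, P) = 19/4 - P/4 (R(r, P) = 4 + (3 - P)/4 = 4 + (¾ - P/4) = 19/4 - P/4)
R(-3, 6)*(6 + 6) = (19/4 - ¼*6)*(6 + 6) = (19/4 - 3/2)*12 = (13/4)*12 = 39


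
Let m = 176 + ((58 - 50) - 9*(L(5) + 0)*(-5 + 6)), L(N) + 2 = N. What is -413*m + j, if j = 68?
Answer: -64773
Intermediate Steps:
L(N) = -2 + N
m = 157 (m = 176 + ((58 - 50) - 9*((-2 + 5) + 0)*(-5 + 6)) = 176 + (8 - 9*(3 + 0)) = 176 + (8 - 27) = 176 - 19 = 157)
-413*m + j = -413*157 + 68 = -64841 + 68 = -64773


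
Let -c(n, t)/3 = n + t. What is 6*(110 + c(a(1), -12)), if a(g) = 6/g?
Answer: 768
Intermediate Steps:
c(n, t) = -3*n - 3*t (c(n, t) = -3*(n + t) = -3*n - 3*t)
6*(110 + c(a(1), -12)) = 6*(110 + (-18/1 - 3*(-12))) = 6*(110 + (-18 + 36)) = 6*(110 + 18) = 6*128 = 768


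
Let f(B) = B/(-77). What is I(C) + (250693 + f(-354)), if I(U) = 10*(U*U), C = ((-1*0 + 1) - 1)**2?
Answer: 19303715/77 ≈ 2.5070e+5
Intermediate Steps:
f(B) = -B/77 (f(B) = B*(-1/77) = -B/77)
C = 0 (C = ((0 + 1) - 1)**2 = (1 - 1)**2 = 0**2 = 0)
I(U) = 10*U**2
I(C) + (250693 + f(-354)) = 10*0**2 + (250693 - 1/77*(-354)) = 10*0 + (250693 + 354/77) = 0 + 19303715/77 = 19303715/77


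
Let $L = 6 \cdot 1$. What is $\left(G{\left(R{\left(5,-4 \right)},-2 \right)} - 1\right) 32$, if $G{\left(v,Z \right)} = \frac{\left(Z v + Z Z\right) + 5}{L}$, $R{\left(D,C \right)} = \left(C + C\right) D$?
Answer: $\frac{1328}{3} \approx 442.67$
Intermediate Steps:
$L = 6$
$R{\left(D,C \right)} = 2 C D$
$G{\left(v,Z \right)} = \frac{5}{6} + \frac{Z^{2}}{6} + \frac{Z v}{6}$ ($G{\left(v,Z \right)} = \frac{\left(Z v + Z Z\right) + 5}{6} = \left(\left(Z v + Z^{2}\right) + 5\right) \frac{1}{6} = \left(\left(Z^{2} + Z v\right) + 5\right) \frac{1}{6} = \left(5 + Z^{2} + Z v\right) \frac{1}{6} = \frac{5}{6} + \frac{Z^{2}}{6} + \frac{Z v}{6}$)
$\left(G{\left(R{\left(5,-4 \right)},-2 \right)} - 1\right) 32 = \left(\left(\frac{5}{6} + \frac{\left(-2\right)^{2}}{6} + \frac{1}{6} \left(-2\right) 2 \left(-4\right) 5\right) - 1\right) 32 = \left(\left(\frac{5}{6} + \frac{1}{6} \cdot 4 + \frac{1}{6} \left(-2\right) \left(-40\right)\right) - 1\right) 32 = \left(\left(\frac{5}{6} + \frac{2}{3} + \frac{40}{3}\right) - 1\right) 32 = \left(\frac{89}{6} - 1\right) 32 = \frac{83}{6} \cdot 32 = \frac{1328}{3}$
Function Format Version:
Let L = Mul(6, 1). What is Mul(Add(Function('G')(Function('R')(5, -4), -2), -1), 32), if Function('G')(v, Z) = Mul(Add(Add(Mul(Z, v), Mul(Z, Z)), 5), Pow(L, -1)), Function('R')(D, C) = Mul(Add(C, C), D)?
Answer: Rational(1328, 3) ≈ 442.67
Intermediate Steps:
L = 6
Function('R')(D, C) = Mul(2, C, D) (Function('R')(D, C) = Mul(Mul(2, C), D) = Mul(2, C, D))
Function('G')(v, Z) = Add(Rational(5, 6), Mul(Rational(1, 6), Pow(Z, 2)), Mul(Rational(1, 6), Z, v)) (Function('G')(v, Z) = Mul(Add(Add(Mul(Z, v), Mul(Z, Z)), 5), Pow(6, -1)) = Mul(Add(Add(Mul(Z, v), Pow(Z, 2)), 5), Rational(1, 6)) = Mul(Add(Add(Pow(Z, 2), Mul(Z, v)), 5), Rational(1, 6)) = Mul(Add(5, Pow(Z, 2), Mul(Z, v)), Rational(1, 6)) = Add(Rational(5, 6), Mul(Rational(1, 6), Pow(Z, 2)), Mul(Rational(1, 6), Z, v)))
Mul(Add(Function('G')(Function('R')(5, -4), -2), -1), 32) = Mul(Add(Add(Rational(5, 6), Mul(Rational(1, 6), Pow(-2, 2)), Mul(Rational(1, 6), -2, Mul(2, -4, 5))), -1), 32) = Mul(Add(Add(Rational(5, 6), Mul(Rational(1, 6), 4), Mul(Rational(1, 6), -2, -40)), -1), 32) = Mul(Add(Add(Rational(5, 6), Rational(2, 3), Rational(40, 3)), -1), 32) = Mul(Add(Rational(89, 6), -1), 32) = Mul(Rational(83, 6), 32) = Rational(1328, 3)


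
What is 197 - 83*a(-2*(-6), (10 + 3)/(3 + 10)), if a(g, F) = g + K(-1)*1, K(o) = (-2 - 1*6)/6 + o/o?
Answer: -2314/3 ≈ -771.33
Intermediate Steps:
K(o) = -⅓ (K(o) = (-2 - 6)*(⅙) + 1 = -8*⅙ + 1 = -4/3 + 1 = -⅓)
a(g, F) = -⅓ + g (a(g, F) = g - ⅓*1 = g - ⅓ = -⅓ + g)
197 - 83*a(-2*(-6), (10 + 3)/(3 + 10)) = 197 - 83*(-⅓ - 2*(-6)) = 197 - 83*(-⅓ + 12) = 197 - 83*35/3 = 197 - 2905/3 = -2314/3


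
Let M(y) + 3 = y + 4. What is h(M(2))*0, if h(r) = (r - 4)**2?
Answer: 0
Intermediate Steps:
M(y) = 1 + y (M(y) = -3 + (y + 4) = -3 + (4 + y) = 1 + y)
h(r) = (-4 + r)**2
h(M(2))*0 = (-4 + (1 + 2))**2*0 = (-4 + 3)**2*0 = (-1)**2*0 = 1*0 = 0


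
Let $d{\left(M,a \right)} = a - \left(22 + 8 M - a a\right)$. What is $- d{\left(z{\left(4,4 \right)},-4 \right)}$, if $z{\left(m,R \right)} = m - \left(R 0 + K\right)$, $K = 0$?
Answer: $42$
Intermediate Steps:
$z{\left(m,R \right)} = m$ ($z{\left(m,R \right)} = m - \left(R 0 + 0\right) = m - \left(0 + 0\right) = m - 0 = m + 0 = m$)
$d{\left(M,a \right)} = -22 + a + a^{2} - 8 M$ ($d{\left(M,a \right)} = a - \left(22 - a^{2} + 8 M\right) = -22 + a + a^{2} - 8 M$)
$- d{\left(z{\left(4,4 \right)},-4 \right)} = - (-22 - 4 + \left(-4\right)^{2} - 32) = - (-22 - 4 + 16 - 32) = \left(-1\right) \left(-42\right) = 42$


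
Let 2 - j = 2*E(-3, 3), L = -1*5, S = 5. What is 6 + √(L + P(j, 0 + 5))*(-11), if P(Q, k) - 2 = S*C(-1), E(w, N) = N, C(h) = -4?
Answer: 6 - 11*I*√23 ≈ 6.0 - 52.754*I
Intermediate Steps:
L = -5
j = -4 (j = 2 - 2*3 = 2 - 1*6 = 2 - 6 = -4)
P(Q, k) = -18 (P(Q, k) = 2 + 5*(-4) = 2 - 20 = -18)
6 + √(L + P(j, 0 + 5))*(-11) = 6 + √(-5 - 18)*(-11) = 6 + √(-23)*(-11) = 6 + (I*√23)*(-11) = 6 - 11*I*√23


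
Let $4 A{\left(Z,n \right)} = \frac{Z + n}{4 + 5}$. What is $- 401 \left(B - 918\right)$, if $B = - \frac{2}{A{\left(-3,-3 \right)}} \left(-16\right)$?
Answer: $445110$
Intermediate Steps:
$A{\left(Z,n \right)} = \frac{Z}{36} + \frac{n}{36}$ ($A{\left(Z,n \right)} = \frac{\left(Z + n\right) \frac{1}{4 + 5}}{4} = \frac{\left(Z + n\right) \frac{1}{9}}{4} = \frac{\frac{Z}{9} + \frac{n}{9}}{4} = \frac{Z}{36} + \frac{n}{36}$)
$B = -192$ ($B = - \frac{2}{\frac{1}{36} \left(-3\right) + \frac{1}{36} \left(-3\right)} \left(-16\right) = - \frac{2}{- \frac{1}{12} - \frac{1}{12}} \left(-16\right) = - \frac{2}{- \frac{1}{6}} \left(-16\right) = \left(-2\right) \left(-6\right) \left(-16\right) = 12 \left(-16\right) = -192$)
$- 401 \left(B - 918\right) = - 401 \left(-192 - 918\right) = \left(-401\right) \left(-1110\right) = 445110$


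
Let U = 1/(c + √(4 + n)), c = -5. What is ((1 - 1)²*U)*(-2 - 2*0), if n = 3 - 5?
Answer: 0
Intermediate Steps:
n = -2
U = 1/(-5 + √2) (U = 1/(-5 + √(4 - 2)) = 1/(-5 + √2) ≈ -0.27888)
((1 - 1)²*U)*(-2 - 2*0) = ((1 - 1)²*(-5/23 - √2/23))*(-2 - 2*0) = (0²*(-5/23 - √2/23))*(-2 + 0) = (0*(-5/23 - √2/23))*(-2) = 0*(-2) = 0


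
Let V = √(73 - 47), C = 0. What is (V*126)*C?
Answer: 0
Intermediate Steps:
V = √26 ≈ 5.0990
(V*126)*C = (√26*126)*0 = (126*√26)*0 = 0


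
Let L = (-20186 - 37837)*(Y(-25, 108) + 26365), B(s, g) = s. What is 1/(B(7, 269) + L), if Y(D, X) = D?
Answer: -1/1528325813 ≈ -6.5431e-10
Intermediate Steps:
L = -1528325820 (L = (-20186 - 37837)*(-25 + 26365) = -58023*26340 = -1528325820)
1/(B(7, 269) + L) = 1/(7 - 1528325820) = 1/(-1528325813) = -1/1528325813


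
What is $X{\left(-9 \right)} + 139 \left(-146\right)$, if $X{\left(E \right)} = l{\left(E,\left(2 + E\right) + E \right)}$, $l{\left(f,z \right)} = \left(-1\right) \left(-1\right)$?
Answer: $-20293$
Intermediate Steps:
$l{\left(f,z \right)} = 1$
$X{\left(E \right)} = 1$
$X{\left(-9 \right)} + 139 \left(-146\right) = 1 + 139 \left(-146\right) = 1 - 20294 = -20293$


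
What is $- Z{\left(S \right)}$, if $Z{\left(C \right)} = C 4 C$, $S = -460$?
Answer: $-846400$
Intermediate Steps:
$Z{\left(C \right)} = 4 C^{2}$ ($Z{\left(C \right)} = 4 C C = 4 C^{2}$)
$- Z{\left(S \right)} = - 4 \left(-460\right)^{2} = - 4 \cdot 211600 = \left(-1\right) 846400 = -846400$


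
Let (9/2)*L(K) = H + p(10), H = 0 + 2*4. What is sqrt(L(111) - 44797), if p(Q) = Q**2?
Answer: I*sqrt(44773) ≈ 211.6*I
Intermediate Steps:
H = 8 (H = 0 + 8 = 8)
L(K) = 24 (L(K) = 2*(8 + 10**2)/9 = 2*(8 + 100)/9 = (2/9)*108 = 24)
sqrt(L(111) - 44797) = sqrt(24 - 44797) = sqrt(-44773) = I*sqrt(44773)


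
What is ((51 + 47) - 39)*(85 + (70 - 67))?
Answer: 5192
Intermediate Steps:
((51 + 47) - 39)*(85 + (70 - 67)) = (98 - 39)*(85 + 3) = 59*88 = 5192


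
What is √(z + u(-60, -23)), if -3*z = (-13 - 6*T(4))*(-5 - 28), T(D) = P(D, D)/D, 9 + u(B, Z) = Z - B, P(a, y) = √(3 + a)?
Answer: √(-460 - 66*√7)/2 ≈ 12.596*I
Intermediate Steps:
u(B, Z) = -9 + Z - B (u(B, Z) = -9 + (Z - B) = -9 + Z - B)
T(D) = √(3 + D)/D
z = -143 - 33*√7/2 (z = -(-13 - 6*√(3 + 4)/4)*(-5 - 28)/3 = -(-13 - 6*√7/4)*(-33)/3 = -(-13 - 3*√7/2)*(-33)/3 = -(429 + 99*√7/2)/3 = -143 - 33*√7/2 ≈ -186.65)
√(z + u(-60, -23)) = √((-143 - 33*√7/2) + (-9 - 23 - 1*(-60))) = √((-143 - 33*√7/2) + (-9 - 23 + 60)) = √((-143 - 33*√7/2) + 28) = √(-115 - 33*√7/2)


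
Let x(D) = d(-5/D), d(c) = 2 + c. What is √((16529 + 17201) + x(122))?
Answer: √502066478/122 ≈ 183.66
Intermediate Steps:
x(D) = 2 - 5/D
√((16529 + 17201) + x(122)) = √((16529 + 17201) + (2 - 5/122)) = √(33730 + (2 - 5*1/122)) = √(33730 + (2 - 5/122)) = √(33730 + 239/122) = √(4115299/122) = √502066478/122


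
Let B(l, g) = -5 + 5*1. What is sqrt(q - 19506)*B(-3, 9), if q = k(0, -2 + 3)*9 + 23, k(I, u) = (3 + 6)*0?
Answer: 0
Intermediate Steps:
k(I, u) = 0 (k(I, u) = 9*0 = 0)
B(l, g) = 0 (B(l, g) = -5 + 5 = 0)
q = 23 (q = 0*9 + 23 = 0 + 23 = 23)
sqrt(q - 19506)*B(-3, 9) = sqrt(23 - 19506)*0 = sqrt(-19483)*0 = (I*sqrt(19483))*0 = 0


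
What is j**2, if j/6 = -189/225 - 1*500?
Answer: 5643915876/625 ≈ 9.0303e+6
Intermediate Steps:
j = -75126/25 (j = 6*(-189/225 - 1*500) = 6*(-189*1/225 - 500) = 6*(-21/25 - 500) = 6*(-12521/25) = -75126/25 ≈ -3005.0)
j**2 = (-75126/25)**2 = 5643915876/625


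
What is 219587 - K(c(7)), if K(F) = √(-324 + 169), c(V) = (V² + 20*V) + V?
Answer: 219587 - I*√155 ≈ 2.1959e+5 - 12.45*I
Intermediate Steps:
c(V) = V² + 21*V
K(F) = I*√155 (K(F) = √(-155) = I*√155)
219587 - K(c(7)) = 219587 - I*√155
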